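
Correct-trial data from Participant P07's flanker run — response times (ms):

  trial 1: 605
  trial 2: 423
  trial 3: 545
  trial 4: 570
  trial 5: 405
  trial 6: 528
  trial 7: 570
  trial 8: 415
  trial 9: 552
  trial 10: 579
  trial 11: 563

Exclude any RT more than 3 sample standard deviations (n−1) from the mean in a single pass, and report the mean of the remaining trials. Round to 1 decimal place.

523.2 ms

n = 11, ΣRT = 5755, M = 523.182
Σ(x−M)² = 52815.64; s = √(52815.64/10) = 72.674
Cutoffs: 523.182 ± 3·72.674 → [305.2, 741.2]
No RTs fall outside the cutoffs; all 11 retained. Mean = 5755/11 = 523.182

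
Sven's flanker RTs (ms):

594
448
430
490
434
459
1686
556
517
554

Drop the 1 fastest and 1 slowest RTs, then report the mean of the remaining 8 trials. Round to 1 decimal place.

Sorted: 430, 434, 448, 459, 490, 517, 554, 556, 594, 1686
Drop lowest 1 (430) and highest 1 (1686)
Remaining (n=8): Σ = 4052, mean = 4052/8 = 506.500

506.5 ms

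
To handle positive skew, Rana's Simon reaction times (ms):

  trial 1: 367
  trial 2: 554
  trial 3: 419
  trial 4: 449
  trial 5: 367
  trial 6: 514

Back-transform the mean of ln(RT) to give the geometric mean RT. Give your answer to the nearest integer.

ln(RT): 5.9054, 6.3172, 6.0379, 6.1070, 5.9054, 6.2422
Mean ln(RT) = 36.5150/6 = 6.08583
Geometric mean = exp(6.08583) = 439.59 ms

440 ms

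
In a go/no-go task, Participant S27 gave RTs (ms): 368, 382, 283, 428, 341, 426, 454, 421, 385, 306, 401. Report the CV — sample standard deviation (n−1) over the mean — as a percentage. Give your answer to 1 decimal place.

n = 11, Σ = 4195, M = 381.3636
Σ(x−M)² = 28576.545; s = √(28576.545/10) = 53.4570
CV = 53.4570 / 381.3636 = 0.14017 = 14.017%

14.0%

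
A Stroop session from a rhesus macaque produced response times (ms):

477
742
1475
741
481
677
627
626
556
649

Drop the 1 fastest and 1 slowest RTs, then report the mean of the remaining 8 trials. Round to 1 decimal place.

Sorted: 477, 481, 556, 626, 627, 649, 677, 741, 742, 1475
Drop lowest 1 (477) and highest 1 (1475)
Remaining (n=8): Σ = 5099, mean = 5099/8 = 637.375

637.4 ms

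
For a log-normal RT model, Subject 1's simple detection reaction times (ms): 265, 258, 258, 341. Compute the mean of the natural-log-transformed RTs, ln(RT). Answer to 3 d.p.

5.629

ln(RT): 5.5797, 5.5530, 5.5530, 5.8319
Σ ln(RT) = 22.5175
Mean = 22.5175/4 = 5.62938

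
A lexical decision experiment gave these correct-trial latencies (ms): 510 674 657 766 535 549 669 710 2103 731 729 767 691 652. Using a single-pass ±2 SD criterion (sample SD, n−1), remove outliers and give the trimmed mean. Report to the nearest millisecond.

665 ms

n = 14, ΣRT = 10743, M = 767.357
Σ(x−M)² = 2007635.21; s = √(2007635.21/13) = 392.980
Cutoffs: 767.357 ± 2·392.980 → [-18.6, 1553.3]
Outside: 2103 → excluded.
Retained (n=13): Σ = 8640, mean = 8640/13 = 664.615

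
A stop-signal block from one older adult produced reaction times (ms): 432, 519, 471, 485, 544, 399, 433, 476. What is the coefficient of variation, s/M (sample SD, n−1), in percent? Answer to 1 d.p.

n = 8, Σ = 3759, M = 469.8750
Σ(x−M)² = 15992.875; s = √(15992.875/7) = 47.7985
CV = 47.7985 / 469.8750 = 0.10173 = 10.173%

10.2%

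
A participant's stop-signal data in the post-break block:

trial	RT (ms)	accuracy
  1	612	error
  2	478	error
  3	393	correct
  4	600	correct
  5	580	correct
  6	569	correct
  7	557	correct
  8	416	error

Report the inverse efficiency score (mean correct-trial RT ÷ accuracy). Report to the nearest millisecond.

Correct trials (n=5): 393, 600, 580, 569, 557
Mean correct RT = 2699/5 = 539.8000 ms
Proportion correct = 5/8
IES = 539.8000 / (5/8) = 863.680 ms

864 ms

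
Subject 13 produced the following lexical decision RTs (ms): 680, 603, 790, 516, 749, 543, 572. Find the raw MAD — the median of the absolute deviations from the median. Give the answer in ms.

Sorted: 516, 543, 572, 603, 680, 749, 790 → median = 603
|x − 603|: 77, 0, 187, 87, 146, 60, 31
Sorted deviations: 0, 31, 60, 77, 87, 146, 187 → MAD = 77

77 ms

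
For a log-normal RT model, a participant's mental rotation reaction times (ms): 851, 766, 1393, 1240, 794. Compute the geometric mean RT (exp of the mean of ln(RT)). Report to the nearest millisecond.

978 ms

ln(RT): 6.7464, 6.6412, 7.2392, 7.1229, 6.6771
Mean ln(RT) = 34.4268/5 = 6.88535
Geometric mean = exp(6.88535) = 977.85 ms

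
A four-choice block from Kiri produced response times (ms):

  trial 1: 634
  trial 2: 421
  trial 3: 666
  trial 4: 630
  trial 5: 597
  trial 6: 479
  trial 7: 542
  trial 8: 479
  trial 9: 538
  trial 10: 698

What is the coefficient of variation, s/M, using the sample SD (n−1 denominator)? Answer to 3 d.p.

0.160

n = 10, Σ = 5684, M = 568.4000
Σ(x−M)² = 74570.400; s = √(74570.400/9) = 91.0253
CV = 91.0253 / 568.4000 = 0.16014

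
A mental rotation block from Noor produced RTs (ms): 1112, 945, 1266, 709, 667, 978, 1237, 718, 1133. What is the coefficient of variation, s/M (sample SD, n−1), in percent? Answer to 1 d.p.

n = 9, Σ = 8765, M = 973.8889
Σ(x−M)² = 429624.889; s = √(429624.889/8) = 231.7393
CV = 231.7393 / 973.8889 = 0.23795 = 23.795%

23.8%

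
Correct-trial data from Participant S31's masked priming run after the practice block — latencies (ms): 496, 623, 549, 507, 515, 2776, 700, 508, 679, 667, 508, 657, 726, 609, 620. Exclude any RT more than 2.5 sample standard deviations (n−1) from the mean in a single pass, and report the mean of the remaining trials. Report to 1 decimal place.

597.4 ms

n = 15, ΣRT = 11140, M = 742.667
Σ(x−M)² = 4516753.33; s = √(4516753.33/14) = 568.001
Cutoffs: 742.667 ± 2.5·568.001 → [-677.3, 2162.7]
Outside: 2776 → excluded.
Retained (n=14): Σ = 8364, mean = 8364/14 = 597.429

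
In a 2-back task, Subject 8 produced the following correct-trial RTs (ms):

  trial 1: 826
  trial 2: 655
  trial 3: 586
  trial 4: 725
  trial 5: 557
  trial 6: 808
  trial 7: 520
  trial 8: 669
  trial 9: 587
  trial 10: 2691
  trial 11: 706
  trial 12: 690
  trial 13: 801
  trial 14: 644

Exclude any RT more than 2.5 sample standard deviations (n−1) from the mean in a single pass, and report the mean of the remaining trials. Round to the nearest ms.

675 ms

n = 14, ΣRT = 11465, M = 818.929
Σ(x−M)² = 3889302.93; s = √(3889302.93/13) = 546.971
Cutoffs: 818.929 ± 2.5·546.971 → [-548.5, 2186.4]
Outside: 2691 → excluded.
Retained (n=13): Σ = 8774, mean = 8774/13 = 674.923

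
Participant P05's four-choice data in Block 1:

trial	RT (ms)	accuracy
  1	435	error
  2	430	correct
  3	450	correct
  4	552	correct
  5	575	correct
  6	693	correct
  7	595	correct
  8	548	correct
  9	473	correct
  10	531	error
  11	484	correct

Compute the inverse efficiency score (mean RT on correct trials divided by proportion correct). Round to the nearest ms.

652 ms

Correct trials (n=9): 430, 450, 552, 575, 693, 595, 548, 473, 484
Mean correct RT = 4800/9 = 533.3333 ms
Proportion correct = 9/11
IES = 533.3333 / (9/11) = 651.852 ms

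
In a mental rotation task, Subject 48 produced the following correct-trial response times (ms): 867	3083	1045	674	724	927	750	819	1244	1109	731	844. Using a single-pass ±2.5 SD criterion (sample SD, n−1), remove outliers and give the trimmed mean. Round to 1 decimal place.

n = 12, ΣRT = 12817, M = 1068.083
Σ(x−M)² = 4754134.92; s = √(4754134.92/11) = 657.415
Cutoffs: 1068.083 ± 2.5·657.415 → [-575.5, 2711.6]
Outside: 3083 → excluded.
Retained (n=11): Σ = 9734, mean = 9734/11 = 884.909

884.9 ms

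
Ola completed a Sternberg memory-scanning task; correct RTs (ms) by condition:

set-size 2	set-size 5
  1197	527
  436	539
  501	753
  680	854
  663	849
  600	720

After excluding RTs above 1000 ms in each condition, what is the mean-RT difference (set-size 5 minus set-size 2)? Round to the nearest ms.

131 ms

set-size 2: exclude 1197
M(set-size 2) = 2880/5 = 576.000
M(set-size 5) = 4242/6 = 707.000
Difference = 707.000 − 576.000 = 131.000 ms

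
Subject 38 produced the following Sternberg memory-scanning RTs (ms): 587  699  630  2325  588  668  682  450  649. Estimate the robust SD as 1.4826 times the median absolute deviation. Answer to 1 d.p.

Sorted: 450, 587, 588, 630, 649, 668, 682, 699, 2325 → median = 649
|x − 649| sorted: 0, 19, 19, 33, 50, 61, 62, 199, 1676 → MAD = 50
Robust SD ≈ 1.4826 × 50 = 74.130

74.1 ms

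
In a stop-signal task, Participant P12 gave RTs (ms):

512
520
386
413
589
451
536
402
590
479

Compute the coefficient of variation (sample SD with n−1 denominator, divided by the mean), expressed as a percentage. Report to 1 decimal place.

15.2%

n = 10, Σ = 4878, M = 487.8000
Σ(x−M)² = 49383.600; s = √(49383.600/9) = 74.0747
CV = 74.0747 / 487.8000 = 0.15185 = 15.185%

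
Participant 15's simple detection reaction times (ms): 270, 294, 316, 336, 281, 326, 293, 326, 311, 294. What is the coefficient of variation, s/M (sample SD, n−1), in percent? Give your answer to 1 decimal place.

n = 10, Σ = 3047, M = 304.7000
Σ(x−M)² = 4186.100; s = √(4186.100/9) = 21.5667
CV = 21.5667 / 304.7000 = 0.07078 = 7.078%

7.1%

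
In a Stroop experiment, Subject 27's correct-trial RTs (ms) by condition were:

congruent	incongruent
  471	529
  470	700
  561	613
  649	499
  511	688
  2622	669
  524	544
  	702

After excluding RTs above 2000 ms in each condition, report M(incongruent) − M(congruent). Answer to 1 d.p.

congruent: exclude 2622
M(congruent) = 3186/6 = 531.000
M(incongruent) = 4944/8 = 618.000
Difference = 618.000 − 531.000 = 87.000 ms

87.0 ms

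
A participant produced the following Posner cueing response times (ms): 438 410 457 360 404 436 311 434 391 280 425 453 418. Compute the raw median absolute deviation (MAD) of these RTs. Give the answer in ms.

20 ms

Sorted: 280, 311, 360, 391, 404, 410, 418, 425, 434, 436, 438, 453, 457 → median = 418
|x − 418|: 20, 8, 39, 58, 14, 18, 107, 16, 27, 138, 7, 35, 0
Sorted deviations: 0, 7, 8, 14, 16, 18, 20, 27, 35, 39, 58, 107, 138 → MAD = 20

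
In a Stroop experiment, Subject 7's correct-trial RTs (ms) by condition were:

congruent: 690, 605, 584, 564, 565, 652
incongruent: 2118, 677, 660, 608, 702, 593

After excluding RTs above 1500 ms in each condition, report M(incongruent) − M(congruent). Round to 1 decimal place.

38.0 ms

incongruent: exclude 2118
M(congruent) = 3660/6 = 610.000
M(incongruent) = 3240/5 = 648.000
Difference = 648.000 − 610.000 = 38.000 ms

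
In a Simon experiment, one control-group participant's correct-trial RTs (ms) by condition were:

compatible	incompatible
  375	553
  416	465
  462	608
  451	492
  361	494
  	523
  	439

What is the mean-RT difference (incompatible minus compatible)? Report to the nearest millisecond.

98 ms

M(compatible) = 2065/5 = 413.000
M(incompatible) = 3574/7 = 510.571
Difference = 510.571 − 413.000 = 97.571 ms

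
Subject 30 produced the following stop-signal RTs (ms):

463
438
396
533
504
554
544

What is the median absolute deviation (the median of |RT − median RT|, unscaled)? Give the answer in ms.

Sorted: 396, 438, 463, 504, 533, 544, 554 → median = 504
|x − 504|: 41, 66, 108, 29, 0, 50, 40
Sorted deviations: 0, 29, 40, 41, 50, 66, 108 → MAD = 41

41 ms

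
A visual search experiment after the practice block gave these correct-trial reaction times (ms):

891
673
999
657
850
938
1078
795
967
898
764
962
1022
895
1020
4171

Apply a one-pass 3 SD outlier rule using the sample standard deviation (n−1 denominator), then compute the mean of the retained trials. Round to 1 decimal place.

n = 16, ΣRT = 17580, M = 1098.750
Σ(x−M)² = 10290671.00; s = √(10290671.00/15) = 828.278
Cutoffs: 1098.750 ± 3·828.278 → [-1386.1, 3583.6]
Outside: 4171 → excluded.
Retained (n=15): Σ = 13409, mean = 13409/15 = 893.933

893.9 ms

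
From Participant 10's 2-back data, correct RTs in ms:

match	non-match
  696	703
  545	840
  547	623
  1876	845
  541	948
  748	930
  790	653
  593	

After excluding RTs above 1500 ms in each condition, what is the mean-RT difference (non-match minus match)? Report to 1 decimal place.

match: exclude 1876
M(match) = 4460/7 = 637.143
M(non-match) = 5542/7 = 791.714
Difference = 791.714 − 637.143 = 154.571 ms

154.6 ms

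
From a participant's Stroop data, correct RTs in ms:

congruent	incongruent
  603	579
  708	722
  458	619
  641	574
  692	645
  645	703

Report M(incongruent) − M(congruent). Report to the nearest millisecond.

16 ms

M(congruent) = 3747/6 = 624.500
M(incongruent) = 3842/6 = 640.333
Difference = 640.333 − 624.500 = 15.833 ms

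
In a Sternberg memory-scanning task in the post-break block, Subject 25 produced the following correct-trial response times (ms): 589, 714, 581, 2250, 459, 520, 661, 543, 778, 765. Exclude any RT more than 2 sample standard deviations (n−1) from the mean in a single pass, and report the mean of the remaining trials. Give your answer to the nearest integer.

623 ms

n = 10, ΣRT = 7860, M = 786.000
Σ(x−M)² = 2482178.00; s = √(2482178.00/9) = 525.164
Cutoffs: 786.000 ± 2·525.164 → [-264.3, 1836.3]
Outside: 2250 → excluded.
Retained (n=9): Σ = 5610, mean = 5610/9 = 623.333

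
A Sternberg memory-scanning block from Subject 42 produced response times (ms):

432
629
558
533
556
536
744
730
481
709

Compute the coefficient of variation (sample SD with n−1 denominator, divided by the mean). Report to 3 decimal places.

n = 10, Σ = 5908, M = 590.8000
Σ(x−M)² = 104181.600; s = √(104181.600/9) = 107.5906
CV = 107.5906 / 590.8000 = 0.18211

0.182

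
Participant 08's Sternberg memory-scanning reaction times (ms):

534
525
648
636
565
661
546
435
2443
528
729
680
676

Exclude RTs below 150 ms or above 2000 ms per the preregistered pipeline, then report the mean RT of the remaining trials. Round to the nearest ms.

Excluded: 2443
Retained (n=12): Σ = 7163
Mean = 7163/12 = 596.9167

597 ms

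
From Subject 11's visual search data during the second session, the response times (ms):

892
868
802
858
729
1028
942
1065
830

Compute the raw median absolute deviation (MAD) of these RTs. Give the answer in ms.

Sorted: 729, 802, 830, 858, 868, 892, 942, 1028, 1065 → median = 868
|x − 868|: 24, 0, 66, 10, 139, 160, 74, 197, 38
Sorted deviations: 0, 10, 24, 38, 66, 74, 139, 160, 197 → MAD = 66

66 ms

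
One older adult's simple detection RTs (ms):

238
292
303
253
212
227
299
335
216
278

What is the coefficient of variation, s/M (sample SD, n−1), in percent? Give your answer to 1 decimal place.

15.9%

n = 10, Σ = 2653, M = 265.3000
Σ(x−M)² = 15924.100; s = √(15924.100/9) = 42.0636
CV = 42.0636 / 265.3000 = 0.15855 = 15.855%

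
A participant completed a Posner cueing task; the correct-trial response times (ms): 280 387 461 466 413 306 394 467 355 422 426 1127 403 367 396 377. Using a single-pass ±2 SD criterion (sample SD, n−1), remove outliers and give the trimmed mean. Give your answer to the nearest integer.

395 ms

n = 16, ΣRT = 7047, M = 440.438
Σ(x−M)² = 543369.94; s = √(543369.94/15) = 190.328
Cutoffs: 440.438 ± 2·190.328 → [59.8, 821.1]
Outside: 1127 → excluded.
Retained (n=15): Σ = 5920, mean = 5920/15 = 394.667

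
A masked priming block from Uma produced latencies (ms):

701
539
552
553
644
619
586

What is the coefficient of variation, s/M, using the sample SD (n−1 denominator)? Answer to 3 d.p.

0.099

n = 7, Σ = 4194, M = 599.1429
Σ(x−M)² = 20922.857; s = √(20922.857/6) = 59.0520
CV = 59.0520 / 599.1429 = 0.09856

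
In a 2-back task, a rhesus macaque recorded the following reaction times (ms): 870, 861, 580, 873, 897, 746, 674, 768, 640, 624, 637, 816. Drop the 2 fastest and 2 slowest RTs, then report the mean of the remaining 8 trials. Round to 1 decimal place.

Sorted: 580, 624, 637, 640, 674, 746, 768, 816, 861, 870, 873, 897
Drop lowest 2 (580, 624) and highest 2 (873, 897)
Remaining (n=8): Σ = 6012, mean = 6012/8 = 751.500

751.5 ms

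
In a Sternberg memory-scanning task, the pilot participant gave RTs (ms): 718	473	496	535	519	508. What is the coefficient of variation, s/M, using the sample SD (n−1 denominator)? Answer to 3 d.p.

0.164

n = 6, Σ = 3249, M = 541.5000
Σ(x−M)² = 39585.500; s = √(39585.500/5) = 88.9781
CV = 88.9781 / 541.5000 = 0.16432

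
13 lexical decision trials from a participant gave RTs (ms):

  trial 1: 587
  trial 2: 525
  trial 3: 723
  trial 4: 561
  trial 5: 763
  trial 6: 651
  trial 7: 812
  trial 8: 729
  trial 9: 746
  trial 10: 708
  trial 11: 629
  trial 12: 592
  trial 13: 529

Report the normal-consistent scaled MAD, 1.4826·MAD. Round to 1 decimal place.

115.6 ms

Sorted: 525, 529, 561, 587, 592, 629, 651, 708, 723, 729, 746, 763, 812 → median = 651
|x − 651| sorted: 0, 22, 57, 59, 64, 72, 78, 90, 95, 112, 122, 126, 161 → MAD = 78
Robust SD ≈ 1.4826 × 78 = 115.643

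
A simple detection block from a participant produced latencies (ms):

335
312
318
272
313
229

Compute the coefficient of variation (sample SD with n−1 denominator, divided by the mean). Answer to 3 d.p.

n = 6, Σ = 1779, M = 296.5000
Σ(x−M)² = 7613.500; s = √(7613.500/5) = 39.0218
CV = 39.0218 / 296.5000 = 0.13161

0.132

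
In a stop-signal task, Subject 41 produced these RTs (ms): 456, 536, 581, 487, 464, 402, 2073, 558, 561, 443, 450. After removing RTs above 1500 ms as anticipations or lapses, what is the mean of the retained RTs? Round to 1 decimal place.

Excluded: 2073
Retained (n=10): Σ = 4938
Mean = 4938/10 = 493.8000

493.8 ms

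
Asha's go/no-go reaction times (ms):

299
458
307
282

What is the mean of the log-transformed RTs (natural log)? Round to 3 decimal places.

ln(RT): 5.7004, 6.1269, 5.7268, 5.6419
Σ ln(RT) = 23.1961
Mean = 23.1961/4 = 5.79902

5.799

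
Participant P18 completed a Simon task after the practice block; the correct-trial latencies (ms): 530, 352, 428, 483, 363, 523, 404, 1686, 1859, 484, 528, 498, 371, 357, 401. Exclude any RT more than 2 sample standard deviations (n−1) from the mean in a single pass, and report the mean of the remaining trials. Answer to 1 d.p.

440.2 ms

n = 15, ΣRT = 9267, M = 617.800
Σ(x−M)² = 3150050.40; s = √(3150050.40/14) = 474.345
Cutoffs: 617.800 ± 2·474.345 → [-330.9, 1566.5]
Outside: 1686, 1859 → excluded.
Retained (n=13): Σ = 5722, mean = 5722/13 = 440.154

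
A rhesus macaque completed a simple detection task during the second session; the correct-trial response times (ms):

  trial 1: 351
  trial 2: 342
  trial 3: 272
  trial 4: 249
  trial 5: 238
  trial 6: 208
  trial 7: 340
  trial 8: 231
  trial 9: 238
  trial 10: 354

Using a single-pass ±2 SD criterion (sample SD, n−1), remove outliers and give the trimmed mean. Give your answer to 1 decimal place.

282.3 ms

n = 10, ΣRT = 2823, M = 282.300
Σ(x−M)² = 30046.10; s = √(30046.10/9) = 57.779
Cutoffs: 282.300 ± 2·57.779 → [166.7, 397.9]
No RTs fall outside the cutoffs; all 10 retained. Mean = 2823/10 = 282.300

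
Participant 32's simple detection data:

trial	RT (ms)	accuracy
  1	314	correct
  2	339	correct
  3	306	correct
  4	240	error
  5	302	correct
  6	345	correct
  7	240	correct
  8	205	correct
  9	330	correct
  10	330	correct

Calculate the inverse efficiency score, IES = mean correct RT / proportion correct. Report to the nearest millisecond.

335 ms

Correct trials (n=9): 314, 339, 306, 302, 345, 240, 205, 330, 330
Mean correct RT = 2711/9 = 301.2222 ms
Proportion correct = 9/10
IES = 301.2222 / (9/10) = 334.691 ms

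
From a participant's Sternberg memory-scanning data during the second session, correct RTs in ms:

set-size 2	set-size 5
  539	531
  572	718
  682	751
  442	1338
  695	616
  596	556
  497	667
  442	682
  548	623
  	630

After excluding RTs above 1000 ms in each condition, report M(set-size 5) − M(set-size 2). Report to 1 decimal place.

set-size 5: exclude 1338
M(set-size 2) = 5013/9 = 557.000
M(set-size 5) = 5774/9 = 641.556
Difference = 641.556 − 557.000 = 84.556 ms

84.6 ms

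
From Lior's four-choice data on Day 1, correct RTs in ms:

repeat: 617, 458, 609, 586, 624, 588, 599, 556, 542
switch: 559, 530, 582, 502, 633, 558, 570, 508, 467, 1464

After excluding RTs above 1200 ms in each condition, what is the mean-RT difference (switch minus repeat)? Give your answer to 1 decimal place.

switch: exclude 1464
M(repeat) = 5179/9 = 575.444
M(switch) = 4909/9 = 545.444
Difference = 545.444 − 575.444 = -30.000 ms

-30.0 ms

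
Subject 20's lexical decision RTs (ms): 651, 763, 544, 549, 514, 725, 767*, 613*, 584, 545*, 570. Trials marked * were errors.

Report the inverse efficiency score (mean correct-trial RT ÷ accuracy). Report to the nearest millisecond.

Correct trials (n=8): 651, 763, 544, 549, 514, 725, 584, 570
Mean correct RT = 4900/8 = 612.5000 ms
Proportion correct = 8/11
IES = 612.5000 / (8/11) = 842.188 ms

842 ms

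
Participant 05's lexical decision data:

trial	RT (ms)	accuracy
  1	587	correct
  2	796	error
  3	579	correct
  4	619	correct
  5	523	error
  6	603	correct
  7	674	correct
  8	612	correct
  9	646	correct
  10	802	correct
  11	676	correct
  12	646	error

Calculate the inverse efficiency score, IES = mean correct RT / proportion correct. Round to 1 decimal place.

859.0 ms

Correct trials (n=9): 587, 579, 619, 603, 674, 612, 646, 802, 676
Mean correct RT = 5798/9 = 644.2222 ms
Proportion correct = 9/12
IES = 644.2222 / (9/12) = 858.963 ms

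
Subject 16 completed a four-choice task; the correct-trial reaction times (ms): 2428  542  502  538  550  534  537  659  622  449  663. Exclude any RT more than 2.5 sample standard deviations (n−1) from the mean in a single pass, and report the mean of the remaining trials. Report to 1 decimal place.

n = 11, ΣRT = 8024, M = 729.455
Σ(x−M)² = 3215612.73; s = √(3215612.73/10) = 567.064
Cutoffs: 729.455 ± 2.5·567.064 → [-688.2, 2147.1]
Outside: 2428 → excluded.
Retained (n=10): Σ = 5596, mean = 5596/10 = 559.600

559.6 ms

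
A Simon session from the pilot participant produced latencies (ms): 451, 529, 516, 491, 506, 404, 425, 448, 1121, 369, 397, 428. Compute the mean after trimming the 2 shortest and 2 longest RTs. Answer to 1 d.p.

458.6 ms

Sorted: 369, 397, 404, 425, 428, 448, 451, 491, 506, 516, 529, 1121
Drop lowest 2 (369, 397) and highest 2 (529, 1121)
Remaining (n=8): Σ = 3669, mean = 3669/8 = 458.625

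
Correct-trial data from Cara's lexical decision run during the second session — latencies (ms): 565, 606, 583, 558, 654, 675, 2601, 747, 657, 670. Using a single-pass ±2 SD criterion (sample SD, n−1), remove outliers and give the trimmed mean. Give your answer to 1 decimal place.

n = 10, ΣRT = 8316, M = 831.600
Σ(x−M)² = 3509228.40; s = √(3509228.40/9) = 624.431
Cutoffs: 831.600 ± 2·624.431 → [-417.3, 2080.5]
Outside: 2601 → excluded.
Retained (n=9): Σ = 5715, mean = 5715/9 = 635.000

635.0 ms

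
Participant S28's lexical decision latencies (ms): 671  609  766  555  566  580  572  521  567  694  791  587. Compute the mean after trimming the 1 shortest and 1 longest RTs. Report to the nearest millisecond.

617 ms

Sorted: 521, 555, 566, 567, 572, 580, 587, 609, 671, 694, 766, 791
Drop lowest 1 (521) and highest 1 (791)
Remaining (n=10): Σ = 6167, mean = 6167/10 = 616.700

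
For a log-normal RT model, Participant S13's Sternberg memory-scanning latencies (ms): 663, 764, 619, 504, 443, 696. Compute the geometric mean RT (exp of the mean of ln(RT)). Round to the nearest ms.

604 ms

ln(RT): 6.4968, 6.6386, 6.4281, 6.2226, 6.0936, 6.5453
Mean ln(RT) = 38.4249/6 = 6.40416
Geometric mean = exp(6.40416) = 604.35 ms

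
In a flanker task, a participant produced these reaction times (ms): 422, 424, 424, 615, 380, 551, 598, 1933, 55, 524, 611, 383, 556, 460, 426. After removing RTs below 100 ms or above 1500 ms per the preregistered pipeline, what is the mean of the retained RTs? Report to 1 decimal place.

490.3 ms

Excluded: 55, 1933
Retained (n=13): Σ = 6374
Mean = 6374/13 = 490.3077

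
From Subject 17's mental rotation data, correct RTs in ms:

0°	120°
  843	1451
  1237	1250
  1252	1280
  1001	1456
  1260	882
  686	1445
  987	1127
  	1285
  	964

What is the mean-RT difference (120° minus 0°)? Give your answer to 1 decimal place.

199.8 ms

M(0°) = 7266/7 = 1038.000
M(120°) = 11140/9 = 1237.778
Difference = 1237.778 − 1038.000 = 199.778 ms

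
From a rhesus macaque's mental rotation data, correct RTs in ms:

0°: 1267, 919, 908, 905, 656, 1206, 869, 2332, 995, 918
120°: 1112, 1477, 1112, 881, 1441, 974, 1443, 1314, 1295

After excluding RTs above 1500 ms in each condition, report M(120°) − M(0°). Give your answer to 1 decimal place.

0°: exclude 2332
M(0°) = 8643/9 = 960.333
M(120°) = 11049/9 = 1227.667
Difference = 1227.667 − 960.333 = 267.333 ms

267.3 ms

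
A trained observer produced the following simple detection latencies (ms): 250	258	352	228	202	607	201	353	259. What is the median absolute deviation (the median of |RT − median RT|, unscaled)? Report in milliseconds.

Sorted: 201, 202, 228, 250, 258, 259, 352, 353, 607 → median = 258
|x − 258|: 8, 0, 94, 30, 56, 349, 57, 95, 1
Sorted deviations: 0, 1, 8, 30, 56, 57, 94, 95, 349 → MAD = 56

56 ms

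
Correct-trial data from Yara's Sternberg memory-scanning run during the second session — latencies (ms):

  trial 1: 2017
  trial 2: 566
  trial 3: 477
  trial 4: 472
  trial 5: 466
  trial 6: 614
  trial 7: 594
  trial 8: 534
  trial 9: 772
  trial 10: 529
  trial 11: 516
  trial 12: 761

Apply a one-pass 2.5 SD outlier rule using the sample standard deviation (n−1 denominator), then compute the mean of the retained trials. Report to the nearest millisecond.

n = 12, ΣRT = 8318, M = 693.167
Σ(x−M)² = 2026543.67; s = √(2026543.67/11) = 429.222
Cutoffs: 693.167 ± 2.5·429.222 → [-379.9, 1766.2]
Outside: 2017 → excluded.
Retained (n=11): Σ = 6301, mean = 6301/11 = 572.818

573 ms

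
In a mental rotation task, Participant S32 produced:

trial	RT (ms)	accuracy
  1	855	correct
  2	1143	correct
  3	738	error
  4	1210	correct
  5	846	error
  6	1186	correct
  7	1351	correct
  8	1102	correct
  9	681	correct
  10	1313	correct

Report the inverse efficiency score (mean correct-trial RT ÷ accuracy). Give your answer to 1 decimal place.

Correct trials (n=8): 855, 1143, 1210, 1186, 1351, 1102, 681, 1313
Mean correct RT = 8841/8 = 1105.1250 ms
Proportion correct = 8/10
IES = 1105.1250 / (8/10) = 1381.406 ms

1381.4 ms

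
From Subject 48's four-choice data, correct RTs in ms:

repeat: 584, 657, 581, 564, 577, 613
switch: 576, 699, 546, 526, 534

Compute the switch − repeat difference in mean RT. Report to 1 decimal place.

-19.8 ms

M(repeat) = 3576/6 = 596.000
M(switch) = 2881/5 = 576.200
Difference = 576.200 − 596.000 = -19.800 ms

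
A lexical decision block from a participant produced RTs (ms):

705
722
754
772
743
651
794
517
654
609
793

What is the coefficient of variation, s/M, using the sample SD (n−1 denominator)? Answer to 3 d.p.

0.123

n = 11, Σ = 7714, M = 701.2727
Σ(x−M)² = 74212.182; s = √(74212.182/10) = 86.1465
CV = 86.1465 / 701.2727 = 0.12284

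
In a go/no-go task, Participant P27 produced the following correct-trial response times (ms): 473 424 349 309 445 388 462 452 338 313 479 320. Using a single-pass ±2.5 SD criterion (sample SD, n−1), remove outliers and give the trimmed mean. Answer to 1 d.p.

396.0 ms

n = 12, ΣRT = 4752, M = 396.000
Σ(x−M)² = 49366.00; s = √(49366.00/11) = 66.991
Cutoffs: 396.000 ± 2.5·66.991 → [228.5, 563.5]
No RTs fall outside the cutoffs; all 12 retained. Mean = 4752/12 = 396.000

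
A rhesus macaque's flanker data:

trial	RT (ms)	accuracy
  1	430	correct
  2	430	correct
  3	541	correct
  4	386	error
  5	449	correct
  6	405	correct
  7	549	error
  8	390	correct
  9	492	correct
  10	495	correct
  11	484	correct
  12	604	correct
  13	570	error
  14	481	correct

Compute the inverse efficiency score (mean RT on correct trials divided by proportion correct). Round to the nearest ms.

602 ms

Correct trials (n=11): 430, 430, 541, 449, 405, 390, 492, 495, 484, 604, 481
Mean correct RT = 5201/11 = 472.8182 ms
Proportion correct = 11/14
IES = 472.8182 / (11/14) = 601.769 ms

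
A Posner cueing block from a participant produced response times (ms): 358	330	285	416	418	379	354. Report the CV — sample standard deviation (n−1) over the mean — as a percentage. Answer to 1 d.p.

13.0%

n = 7, Σ = 2540, M = 362.8571
Σ(x−M)² = 13368.857; s = √(13368.857/6) = 47.2032
CV = 47.2032 / 362.8571 = 0.13009 = 13.009%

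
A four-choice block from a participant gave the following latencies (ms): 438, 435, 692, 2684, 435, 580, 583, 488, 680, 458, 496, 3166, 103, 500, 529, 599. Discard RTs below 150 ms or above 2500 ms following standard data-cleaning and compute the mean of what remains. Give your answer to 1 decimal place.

531.8 ms

Excluded: 103, 2684, 3166
Retained (n=13): Σ = 6913
Mean = 6913/13 = 531.7692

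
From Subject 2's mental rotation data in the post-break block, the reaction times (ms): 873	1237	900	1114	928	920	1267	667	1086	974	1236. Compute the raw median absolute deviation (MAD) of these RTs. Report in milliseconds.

Sorted: 667, 873, 900, 920, 928, 974, 1086, 1114, 1236, 1237, 1267 → median = 974
|x − 974|: 101, 263, 74, 140, 46, 54, 293, 307, 112, 0, 262
Sorted deviations: 0, 46, 54, 74, 101, 112, 140, 262, 263, 293, 307 → MAD = 112

112 ms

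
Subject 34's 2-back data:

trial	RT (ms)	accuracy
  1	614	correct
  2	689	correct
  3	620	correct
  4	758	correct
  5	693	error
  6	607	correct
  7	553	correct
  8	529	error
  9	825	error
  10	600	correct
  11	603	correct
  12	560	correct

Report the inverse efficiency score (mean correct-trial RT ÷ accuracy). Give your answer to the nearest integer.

830 ms

Correct trials (n=9): 614, 689, 620, 758, 607, 553, 600, 603, 560
Mean correct RT = 5604/9 = 622.6667 ms
Proportion correct = 9/12
IES = 622.6667 / (9/12) = 830.222 ms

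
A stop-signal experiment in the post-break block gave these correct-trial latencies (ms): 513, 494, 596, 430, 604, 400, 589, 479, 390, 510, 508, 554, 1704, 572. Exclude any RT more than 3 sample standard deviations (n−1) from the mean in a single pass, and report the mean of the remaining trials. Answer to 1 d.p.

n = 14, ΣRT = 8343, M = 595.929
Σ(x−M)² = 1384646.93; s = √(1384646.93/13) = 326.361
Cutoffs: 595.929 ± 3·326.361 → [-383.2, 1575.0]
Outside: 1704 → excluded.
Retained (n=13): Σ = 6639, mean = 6639/13 = 510.692

510.7 ms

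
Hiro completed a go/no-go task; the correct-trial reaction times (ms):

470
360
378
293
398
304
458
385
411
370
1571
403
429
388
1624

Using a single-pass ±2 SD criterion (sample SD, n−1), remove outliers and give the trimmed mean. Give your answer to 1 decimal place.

388.2 ms

n = 15, ΣRT = 8242, M = 549.467
Σ(x−M)² = 2567569.73; s = √(2567569.73/14) = 428.250
Cutoffs: 549.467 ± 2·428.250 → [-307.0, 1406.0]
Outside: 1571, 1624 → excluded.
Retained (n=13): Σ = 5047, mean = 5047/13 = 388.231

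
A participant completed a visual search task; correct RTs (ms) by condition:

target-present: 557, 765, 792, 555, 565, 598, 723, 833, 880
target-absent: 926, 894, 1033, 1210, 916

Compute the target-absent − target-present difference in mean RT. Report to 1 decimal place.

299.4 ms

M(target-present) = 6268/9 = 696.444
M(target-absent) = 4979/5 = 995.800
Difference = 995.800 − 696.444 = 299.356 ms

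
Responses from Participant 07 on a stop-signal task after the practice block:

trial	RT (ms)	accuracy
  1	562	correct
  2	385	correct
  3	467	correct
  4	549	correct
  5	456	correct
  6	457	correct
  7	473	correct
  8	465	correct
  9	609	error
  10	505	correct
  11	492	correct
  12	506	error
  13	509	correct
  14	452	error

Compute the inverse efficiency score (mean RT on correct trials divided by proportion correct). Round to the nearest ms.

616 ms

Correct trials (n=11): 562, 385, 467, 549, 456, 457, 473, 465, 505, 492, 509
Mean correct RT = 5320/11 = 483.6364 ms
Proportion correct = 11/14
IES = 483.6364 / (11/14) = 615.537 ms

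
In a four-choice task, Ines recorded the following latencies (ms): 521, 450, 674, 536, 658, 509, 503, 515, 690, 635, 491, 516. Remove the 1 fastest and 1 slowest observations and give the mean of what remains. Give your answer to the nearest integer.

556 ms

Sorted: 450, 491, 503, 509, 515, 516, 521, 536, 635, 658, 674, 690
Drop lowest 1 (450) and highest 1 (690)
Remaining (n=10): Σ = 5558, mean = 5558/10 = 555.800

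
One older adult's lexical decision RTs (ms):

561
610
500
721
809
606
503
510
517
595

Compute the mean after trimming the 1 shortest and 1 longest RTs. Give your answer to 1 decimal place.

Sorted: 500, 503, 510, 517, 561, 595, 606, 610, 721, 809
Drop lowest 1 (500) and highest 1 (809)
Remaining (n=8): Σ = 4623, mean = 4623/8 = 577.875

577.9 ms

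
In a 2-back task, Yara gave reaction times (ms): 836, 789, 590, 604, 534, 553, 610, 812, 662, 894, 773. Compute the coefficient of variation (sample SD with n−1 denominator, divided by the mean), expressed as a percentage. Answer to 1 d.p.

n = 11, Σ = 7657, M = 696.0909
Σ(x−M)² = 161782.909; s = √(161782.909/10) = 127.1939
CV = 127.1939 / 696.0909 = 0.18273 = 18.273%

18.3%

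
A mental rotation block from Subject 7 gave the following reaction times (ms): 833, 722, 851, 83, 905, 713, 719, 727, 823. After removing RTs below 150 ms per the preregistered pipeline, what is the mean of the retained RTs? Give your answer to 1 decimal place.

786.6 ms

Excluded: 83
Retained (n=8): Σ = 6293
Mean = 6293/8 = 786.6250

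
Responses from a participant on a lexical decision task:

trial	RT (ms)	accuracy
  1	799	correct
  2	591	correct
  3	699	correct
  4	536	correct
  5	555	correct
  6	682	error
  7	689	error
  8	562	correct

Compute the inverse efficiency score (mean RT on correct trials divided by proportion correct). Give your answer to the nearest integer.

Correct trials (n=6): 799, 591, 699, 536, 555, 562
Mean correct RT = 3742/6 = 623.6667 ms
Proportion correct = 6/8
IES = 623.6667 / (6/8) = 831.556 ms

832 ms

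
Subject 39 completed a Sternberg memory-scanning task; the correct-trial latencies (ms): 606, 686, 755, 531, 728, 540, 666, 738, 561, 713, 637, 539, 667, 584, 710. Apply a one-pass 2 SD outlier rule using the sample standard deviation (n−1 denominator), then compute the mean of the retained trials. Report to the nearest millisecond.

644 ms

n = 15, ΣRT = 9661, M = 644.067
Σ(x−M)² = 86698.93; s = √(86698.93/14) = 78.694
Cutoffs: 644.067 ± 2·78.694 → [486.7, 801.5]
No RTs fall outside the cutoffs; all 15 retained. Mean = 9661/15 = 644.067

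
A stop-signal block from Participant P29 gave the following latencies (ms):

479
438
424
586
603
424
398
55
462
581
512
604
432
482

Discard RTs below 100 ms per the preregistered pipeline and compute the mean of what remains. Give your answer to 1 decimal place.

Excluded: 55
Retained (n=13): Σ = 6425
Mean = 6425/13 = 494.2308

494.2 ms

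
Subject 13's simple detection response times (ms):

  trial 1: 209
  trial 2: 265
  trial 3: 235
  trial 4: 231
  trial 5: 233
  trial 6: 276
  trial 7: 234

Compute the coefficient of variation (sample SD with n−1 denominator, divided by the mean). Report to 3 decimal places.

0.094

n = 7, Σ = 1683, M = 240.4286
Σ(x−M)² = 3071.714; s = √(3071.714/6) = 22.6264
CV = 22.6264 / 240.4286 = 0.09411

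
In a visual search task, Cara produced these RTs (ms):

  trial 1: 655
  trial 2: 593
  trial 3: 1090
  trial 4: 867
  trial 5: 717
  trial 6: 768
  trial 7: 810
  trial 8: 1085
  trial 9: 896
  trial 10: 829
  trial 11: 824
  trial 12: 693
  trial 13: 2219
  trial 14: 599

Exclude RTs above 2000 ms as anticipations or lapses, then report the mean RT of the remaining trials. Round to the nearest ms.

802 ms

Excluded: 2219
Retained (n=13): Σ = 10426
Mean = 10426/13 = 802.0000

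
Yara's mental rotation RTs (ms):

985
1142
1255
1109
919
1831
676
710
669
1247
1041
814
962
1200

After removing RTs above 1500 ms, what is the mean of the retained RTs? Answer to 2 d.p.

Excluded: 1831
Retained (n=13): Σ = 12729
Mean = 12729/13 = 979.1538

979.15 ms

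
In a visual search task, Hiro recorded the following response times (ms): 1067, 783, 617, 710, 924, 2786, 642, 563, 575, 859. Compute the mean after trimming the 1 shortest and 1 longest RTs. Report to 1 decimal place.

772.1 ms

Sorted: 563, 575, 617, 642, 710, 783, 859, 924, 1067, 2786
Drop lowest 1 (563) and highest 1 (2786)
Remaining (n=8): Σ = 6177, mean = 6177/8 = 772.125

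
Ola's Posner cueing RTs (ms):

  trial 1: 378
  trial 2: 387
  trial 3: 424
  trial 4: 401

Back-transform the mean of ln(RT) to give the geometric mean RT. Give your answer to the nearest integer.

397 ms

ln(RT): 5.9349, 5.9584, 6.0497, 5.9940
Mean ln(RT) = 23.9370/4 = 5.98425
Geometric mean = exp(5.98425) = 397.13 ms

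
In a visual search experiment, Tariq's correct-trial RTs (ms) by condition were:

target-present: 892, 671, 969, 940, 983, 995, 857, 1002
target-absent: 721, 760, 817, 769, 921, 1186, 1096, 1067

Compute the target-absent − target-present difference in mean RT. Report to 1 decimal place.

3.5 ms

M(target-present) = 7309/8 = 913.625
M(target-absent) = 7337/8 = 917.125
Difference = 917.125 − 913.625 = 3.500 ms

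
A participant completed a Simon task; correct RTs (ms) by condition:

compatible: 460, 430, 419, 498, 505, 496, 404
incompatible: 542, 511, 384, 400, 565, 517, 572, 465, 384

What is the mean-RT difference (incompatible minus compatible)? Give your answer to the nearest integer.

23 ms

M(compatible) = 3212/7 = 458.857
M(incompatible) = 4340/9 = 482.222
Difference = 482.222 − 458.857 = 23.365 ms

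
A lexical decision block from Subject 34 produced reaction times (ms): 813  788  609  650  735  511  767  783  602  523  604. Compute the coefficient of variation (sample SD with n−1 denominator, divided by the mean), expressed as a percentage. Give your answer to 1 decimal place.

16.4%

n = 11, Σ = 7385, M = 671.3636
Σ(x−M)² = 120746.545; s = √(120746.545/10) = 109.8847
CV = 109.8847 / 671.3636 = 0.16367 = 16.367%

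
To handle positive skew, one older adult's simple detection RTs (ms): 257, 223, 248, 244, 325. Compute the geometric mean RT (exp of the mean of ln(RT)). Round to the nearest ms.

257 ms

ln(RT): 5.5491, 5.4072, 5.5134, 5.4972, 5.7838
Mean ln(RT) = 27.7507/5 = 5.55013
Geometric mean = exp(5.55013) = 257.27 ms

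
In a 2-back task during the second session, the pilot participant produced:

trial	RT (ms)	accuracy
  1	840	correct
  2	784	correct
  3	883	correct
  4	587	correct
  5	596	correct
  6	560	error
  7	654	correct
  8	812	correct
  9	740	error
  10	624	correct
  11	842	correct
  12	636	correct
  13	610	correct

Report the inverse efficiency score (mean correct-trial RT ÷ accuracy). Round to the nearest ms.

845 ms

Correct trials (n=11): 840, 784, 883, 587, 596, 654, 812, 624, 842, 636, 610
Mean correct RT = 7868/11 = 715.2727 ms
Proportion correct = 11/13
IES = 715.2727 / (11/13) = 845.322 ms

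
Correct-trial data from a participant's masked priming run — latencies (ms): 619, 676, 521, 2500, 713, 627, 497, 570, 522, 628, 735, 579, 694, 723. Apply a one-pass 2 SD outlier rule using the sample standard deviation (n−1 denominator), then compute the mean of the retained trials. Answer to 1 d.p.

n = 14, ΣRT = 10604, M = 757.429
Σ(x−M)² = 3349911.43; s = √(3349911.43/13) = 507.627
Cutoffs: 757.429 ± 2·507.627 → [-257.8, 1772.7]
Outside: 2500 → excluded.
Retained (n=13): Σ = 8104, mean = 8104/13 = 623.385

623.4 ms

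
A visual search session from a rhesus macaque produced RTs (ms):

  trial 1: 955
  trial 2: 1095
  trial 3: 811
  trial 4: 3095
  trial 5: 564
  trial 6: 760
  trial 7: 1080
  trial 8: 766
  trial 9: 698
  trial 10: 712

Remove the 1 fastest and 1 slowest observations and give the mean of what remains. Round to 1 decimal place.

Sorted: 564, 698, 712, 760, 766, 811, 955, 1080, 1095, 3095
Drop lowest 1 (564) and highest 1 (3095)
Remaining (n=8): Σ = 6877, mean = 6877/8 = 859.625

859.6 ms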